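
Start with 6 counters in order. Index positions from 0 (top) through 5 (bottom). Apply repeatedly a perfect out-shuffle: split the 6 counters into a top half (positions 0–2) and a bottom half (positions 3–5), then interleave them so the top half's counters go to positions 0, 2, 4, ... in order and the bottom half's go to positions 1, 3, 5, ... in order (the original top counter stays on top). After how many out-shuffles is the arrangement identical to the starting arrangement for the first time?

The out-shuffle permutes the 6 positions with cycle lengths [1, 1, 4].
Every counter is home exactly when every cycle has completed a whole number of laps, i.e. after lcm(1, 4) = 4 out-shuffles.

4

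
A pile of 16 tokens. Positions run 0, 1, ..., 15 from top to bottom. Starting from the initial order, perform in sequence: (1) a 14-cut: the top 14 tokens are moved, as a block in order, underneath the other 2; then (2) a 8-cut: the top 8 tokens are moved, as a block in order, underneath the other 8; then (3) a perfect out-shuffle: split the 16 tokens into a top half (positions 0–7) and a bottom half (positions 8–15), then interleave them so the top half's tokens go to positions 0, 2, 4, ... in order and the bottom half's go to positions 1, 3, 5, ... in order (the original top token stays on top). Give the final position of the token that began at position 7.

Track the token from position 7 forward through each operation:
  after op 1 (cut 14): 7 → 9
  after op 2 (cut 8): 9 → 1
  after op 3 (out-shuffle): 1 → 2

2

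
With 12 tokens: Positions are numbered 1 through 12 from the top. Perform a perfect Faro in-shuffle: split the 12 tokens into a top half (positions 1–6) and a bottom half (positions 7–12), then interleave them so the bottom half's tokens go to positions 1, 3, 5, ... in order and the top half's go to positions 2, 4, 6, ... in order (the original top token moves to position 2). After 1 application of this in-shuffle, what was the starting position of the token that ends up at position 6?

Work backwards from position 6, undoing one in-shuffle at a time:
6 ← 3
So the token now at position 6 started at position 3.

3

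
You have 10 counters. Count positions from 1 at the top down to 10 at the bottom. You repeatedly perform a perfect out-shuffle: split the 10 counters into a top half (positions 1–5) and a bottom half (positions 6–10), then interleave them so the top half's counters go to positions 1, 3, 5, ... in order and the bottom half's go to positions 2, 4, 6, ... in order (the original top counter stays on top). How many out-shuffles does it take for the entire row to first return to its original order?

The out-shuffle permutes the 10 positions with cycle lengths [1, 1, 2, 6].
Every counter is home exactly when every cycle has completed a whole number of laps, i.e. after lcm(1, 2, 6) = 6 out-shuffles.

6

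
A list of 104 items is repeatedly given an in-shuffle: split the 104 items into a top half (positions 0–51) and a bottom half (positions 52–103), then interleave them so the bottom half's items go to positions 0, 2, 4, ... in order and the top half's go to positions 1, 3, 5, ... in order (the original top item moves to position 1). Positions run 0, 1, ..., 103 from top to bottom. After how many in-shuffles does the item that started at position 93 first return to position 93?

12

Follow position 93 under repeated in-shuffles:
93 → 82 → 60 → 16 → 33 → 67 → 30 → 61 → 18 → 37 → 75 → 46 → 93
It first returns after 12 in-shuffles.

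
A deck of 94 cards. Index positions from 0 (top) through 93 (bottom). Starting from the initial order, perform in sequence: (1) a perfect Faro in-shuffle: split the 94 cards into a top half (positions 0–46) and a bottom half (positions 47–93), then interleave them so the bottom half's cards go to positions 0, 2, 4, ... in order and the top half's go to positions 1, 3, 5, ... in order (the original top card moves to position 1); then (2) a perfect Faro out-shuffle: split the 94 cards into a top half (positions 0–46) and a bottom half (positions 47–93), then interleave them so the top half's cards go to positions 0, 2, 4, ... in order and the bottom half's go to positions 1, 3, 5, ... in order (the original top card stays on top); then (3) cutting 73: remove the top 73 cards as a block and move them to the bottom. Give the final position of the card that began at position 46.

Track the card from position 46 forward through each operation:
  after op 1 (in-shuffle): 46 → 93
  after op 2 (out-shuffle): 93 → 93
  after op 3 (cut 73): 93 → 20

20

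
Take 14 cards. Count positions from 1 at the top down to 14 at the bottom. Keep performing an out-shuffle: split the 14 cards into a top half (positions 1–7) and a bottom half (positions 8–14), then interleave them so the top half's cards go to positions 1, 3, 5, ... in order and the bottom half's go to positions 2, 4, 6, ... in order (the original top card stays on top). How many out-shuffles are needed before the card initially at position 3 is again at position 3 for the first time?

12

Follow position 3 under repeated out-shuffles:
3 → 5 → 9 → 4 → 7 → 13 → 12 → 10 → 6 → 11 → 8 → 2 → 3
It first returns after 12 out-shuffles.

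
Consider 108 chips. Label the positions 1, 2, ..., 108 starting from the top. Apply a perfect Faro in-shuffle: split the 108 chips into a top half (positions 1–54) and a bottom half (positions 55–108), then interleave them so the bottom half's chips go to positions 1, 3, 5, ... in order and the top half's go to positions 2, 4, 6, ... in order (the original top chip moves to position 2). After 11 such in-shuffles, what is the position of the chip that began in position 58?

Track the chip's position through each in-shuffle:
58 → 7 → 14 → 28 → 56 → 3 → 6 → 12 → 24 → 48 → 96 → 83

83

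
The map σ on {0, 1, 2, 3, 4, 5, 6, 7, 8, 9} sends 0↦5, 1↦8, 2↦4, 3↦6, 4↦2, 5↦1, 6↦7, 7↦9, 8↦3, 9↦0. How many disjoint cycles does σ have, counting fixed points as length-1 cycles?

Cycle decomposition: (0 5 1 8 3 6 7 9) (2 4).
2 cycles.

2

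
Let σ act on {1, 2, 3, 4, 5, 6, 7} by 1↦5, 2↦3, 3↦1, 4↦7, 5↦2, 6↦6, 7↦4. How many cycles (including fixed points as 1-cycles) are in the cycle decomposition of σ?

3

Cycle decomposition: (1 5 2 3) (4 7) (6).
3 cycles.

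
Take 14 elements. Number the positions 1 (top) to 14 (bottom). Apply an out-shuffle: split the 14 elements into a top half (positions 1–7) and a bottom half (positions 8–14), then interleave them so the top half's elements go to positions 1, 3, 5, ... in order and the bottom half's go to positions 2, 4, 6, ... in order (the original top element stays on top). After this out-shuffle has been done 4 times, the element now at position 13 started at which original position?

Work backwards from position 13, undoing one out-shuffle at a time:
13 ← 7 ← 4 ← 9 ← 5
So the element now at position 13 started at position 5.

5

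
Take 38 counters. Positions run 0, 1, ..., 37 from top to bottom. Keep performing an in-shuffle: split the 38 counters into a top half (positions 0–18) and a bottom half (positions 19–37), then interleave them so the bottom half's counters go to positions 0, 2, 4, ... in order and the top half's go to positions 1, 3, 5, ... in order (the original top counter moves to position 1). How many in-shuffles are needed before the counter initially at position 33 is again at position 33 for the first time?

Follow position 33 under repeated in-shuffles:
33 → 28 → 18 → 37 → 36 → 34 → 30 → 22 → 6 → 13 → 27 → 16 → 33
It first returns after 12 in-shuffles.

12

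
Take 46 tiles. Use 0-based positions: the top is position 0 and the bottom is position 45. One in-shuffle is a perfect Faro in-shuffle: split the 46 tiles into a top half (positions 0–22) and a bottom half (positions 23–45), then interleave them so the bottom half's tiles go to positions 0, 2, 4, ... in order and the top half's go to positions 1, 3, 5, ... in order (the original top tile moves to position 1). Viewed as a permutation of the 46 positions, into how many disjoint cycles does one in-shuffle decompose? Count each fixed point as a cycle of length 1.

Trace each unvisited position around until it returns:
(0 1 3 7 15 31 ... len 23) (4 9 19 39 32 18 ... len 23)
2 cycles in total.

2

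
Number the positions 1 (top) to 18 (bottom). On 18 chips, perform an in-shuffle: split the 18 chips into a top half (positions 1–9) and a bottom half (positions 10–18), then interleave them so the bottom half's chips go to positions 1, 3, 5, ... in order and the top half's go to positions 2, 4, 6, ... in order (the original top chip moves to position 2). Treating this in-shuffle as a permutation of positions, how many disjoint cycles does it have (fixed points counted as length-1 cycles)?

1

Trace each unvisited position around until it returns:
(1 2 4 8 16 13 ... len 18)
1 cycle in total.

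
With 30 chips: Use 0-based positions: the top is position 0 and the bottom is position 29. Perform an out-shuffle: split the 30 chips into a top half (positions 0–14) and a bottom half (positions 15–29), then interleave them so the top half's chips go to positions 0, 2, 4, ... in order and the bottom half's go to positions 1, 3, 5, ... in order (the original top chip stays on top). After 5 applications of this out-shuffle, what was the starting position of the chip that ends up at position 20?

Work backwards from position 20, undoing one out-shuffle at a time:
20 ← 10 ← 5 ← 17 ← 23 ← 26
So the chip now at position 20 started at position 26.

26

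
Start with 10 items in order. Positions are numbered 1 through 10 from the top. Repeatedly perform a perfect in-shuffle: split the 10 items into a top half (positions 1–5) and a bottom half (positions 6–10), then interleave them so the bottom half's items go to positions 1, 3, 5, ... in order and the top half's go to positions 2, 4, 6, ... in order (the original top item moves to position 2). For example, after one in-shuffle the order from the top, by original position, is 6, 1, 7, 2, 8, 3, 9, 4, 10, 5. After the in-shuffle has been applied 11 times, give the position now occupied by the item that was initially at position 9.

Track the item's position through each in-shuffle:
9 → 7 → 3 → 6 → 1 → 2 → 4 → 8 → 5 → 10 → 9 → 7

7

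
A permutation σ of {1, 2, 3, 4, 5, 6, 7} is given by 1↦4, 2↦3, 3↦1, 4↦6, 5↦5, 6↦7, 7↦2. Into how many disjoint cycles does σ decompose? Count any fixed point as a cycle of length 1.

Cycle decomposition: (1 4 6 7 2 3) (5).
2 cycles.

2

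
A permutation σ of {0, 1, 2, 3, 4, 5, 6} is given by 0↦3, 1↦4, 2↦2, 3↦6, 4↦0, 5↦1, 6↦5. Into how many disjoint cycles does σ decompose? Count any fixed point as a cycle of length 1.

Cycle decomposition: (0 3 6 5 1 4) (2).
2 cycles.

2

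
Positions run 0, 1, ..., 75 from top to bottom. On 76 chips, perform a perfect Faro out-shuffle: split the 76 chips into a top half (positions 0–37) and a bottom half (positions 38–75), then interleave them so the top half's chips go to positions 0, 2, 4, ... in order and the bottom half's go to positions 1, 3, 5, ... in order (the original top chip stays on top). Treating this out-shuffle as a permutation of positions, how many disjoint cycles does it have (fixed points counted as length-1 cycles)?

Trace each unvisited position around until it returns:
(0) (1 2 4 8 16 32 ... len 20) (3 6 12 24 48 21 ... len 20) (5 10 20 40) (7 14 28 56 37 74 ... len 20) (15 30 60 45) (25 50) (35 70 65 55) ... plus 1 more
9 cycles in total.

9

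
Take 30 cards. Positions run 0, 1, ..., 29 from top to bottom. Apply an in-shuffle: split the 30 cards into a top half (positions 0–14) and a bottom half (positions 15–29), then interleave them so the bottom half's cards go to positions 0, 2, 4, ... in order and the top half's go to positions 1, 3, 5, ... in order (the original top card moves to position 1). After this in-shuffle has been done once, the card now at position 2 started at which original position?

Work backwards from position 2, undoing one in-shuffle at a time:
2 ← 16
So the card now at position 2 started at position 16.

16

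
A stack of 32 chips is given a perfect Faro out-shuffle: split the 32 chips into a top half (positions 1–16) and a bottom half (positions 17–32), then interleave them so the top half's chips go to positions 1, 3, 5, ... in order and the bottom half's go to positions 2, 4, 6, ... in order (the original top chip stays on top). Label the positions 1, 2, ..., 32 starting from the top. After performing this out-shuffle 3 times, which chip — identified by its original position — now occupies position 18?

Work backwards from position 18, undoing one out-shuffle at a time:
18 ← 25 ← 13 ← 7
So the chip now at position 18 started at position 7.

7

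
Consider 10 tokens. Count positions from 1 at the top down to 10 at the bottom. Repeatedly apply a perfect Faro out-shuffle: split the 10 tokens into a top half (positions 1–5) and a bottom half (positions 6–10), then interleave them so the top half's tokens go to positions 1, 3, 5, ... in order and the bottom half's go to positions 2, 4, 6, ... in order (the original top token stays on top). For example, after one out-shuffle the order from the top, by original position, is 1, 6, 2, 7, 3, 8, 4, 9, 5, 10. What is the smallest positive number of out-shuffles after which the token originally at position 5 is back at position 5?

6

Follow position 5 under repeated out-shuffles:
5 → 9 → 8 → 6 → 2 → 3 → 5
It first returns after 6 out-shuffles.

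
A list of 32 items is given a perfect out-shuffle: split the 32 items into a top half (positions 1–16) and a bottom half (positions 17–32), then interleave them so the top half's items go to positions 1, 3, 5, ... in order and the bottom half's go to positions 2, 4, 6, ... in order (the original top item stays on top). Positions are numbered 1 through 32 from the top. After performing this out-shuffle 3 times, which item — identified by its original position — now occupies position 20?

Work backwards from position 20, undoing one out-shuffle at a time:
20 ← 26 ← 29 ← 15
So the item now at position 20 started at position 15.

15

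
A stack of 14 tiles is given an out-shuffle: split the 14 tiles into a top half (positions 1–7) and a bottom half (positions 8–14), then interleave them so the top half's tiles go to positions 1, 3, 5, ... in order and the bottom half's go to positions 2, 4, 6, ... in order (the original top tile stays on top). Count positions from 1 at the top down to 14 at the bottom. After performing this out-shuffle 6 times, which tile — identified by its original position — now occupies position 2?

Work backwards from position 2, undoing one out-shuffle at a time:
2 ← 8 ← 11 ← 6 ← 10 ← 12 ← 13
So the tile now at position 2 started at position 13.

13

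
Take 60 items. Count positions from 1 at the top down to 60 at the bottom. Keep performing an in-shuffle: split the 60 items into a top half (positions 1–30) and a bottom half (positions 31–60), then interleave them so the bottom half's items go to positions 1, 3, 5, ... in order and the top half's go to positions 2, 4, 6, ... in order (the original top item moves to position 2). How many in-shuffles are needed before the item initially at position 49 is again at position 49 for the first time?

60

Follow position 49 under repeated in-shuffles:
49 → 37 → 13 → 26 → 52 → 43 → 25 → 50 → ... → 49 (length 60)
It first returns after 60 in-shuffles.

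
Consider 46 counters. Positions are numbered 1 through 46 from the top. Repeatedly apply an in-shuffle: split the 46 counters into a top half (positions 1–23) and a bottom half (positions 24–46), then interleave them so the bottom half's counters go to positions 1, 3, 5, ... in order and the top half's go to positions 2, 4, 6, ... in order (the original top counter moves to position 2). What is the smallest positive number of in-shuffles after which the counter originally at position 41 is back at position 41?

Follow position 41 under repeated in-shuffles:
41 → 35 → 23 → 46 → 45 → 43 → 39 → 31 → ... → 41 (length 23)
It first returns after 23 in-shuffles.

23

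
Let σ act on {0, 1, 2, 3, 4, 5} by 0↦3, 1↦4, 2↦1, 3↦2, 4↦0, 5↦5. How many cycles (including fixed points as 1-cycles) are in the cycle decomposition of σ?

2

Cycle decomposition: (0 3 2 1 4) (5).
2 cycles.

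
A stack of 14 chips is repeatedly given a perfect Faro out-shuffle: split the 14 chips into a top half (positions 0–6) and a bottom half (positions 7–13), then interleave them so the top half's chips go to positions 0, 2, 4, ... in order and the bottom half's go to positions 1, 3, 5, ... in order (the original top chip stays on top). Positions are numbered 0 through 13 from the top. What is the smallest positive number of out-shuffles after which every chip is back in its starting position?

The out-shuffle permutes the 14 positions with cycle lengths [1, 1, 12].
Every chip is home exactly when every cycle has completed a whole number of laps, i.e. after lcm(1, 12) = 12 out-shuffles.

12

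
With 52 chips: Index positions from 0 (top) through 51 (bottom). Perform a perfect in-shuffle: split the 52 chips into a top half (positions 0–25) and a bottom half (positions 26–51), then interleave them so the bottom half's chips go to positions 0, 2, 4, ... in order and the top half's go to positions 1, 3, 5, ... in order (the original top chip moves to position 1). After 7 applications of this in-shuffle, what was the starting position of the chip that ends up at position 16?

Work backwards from position 16, undoing one in-shuffle at a time:
16 ← 34 ← 43 ← 21 ← 10 ← 31 ← 15 ← 7
So the chip now at position 16 started at position 7.

7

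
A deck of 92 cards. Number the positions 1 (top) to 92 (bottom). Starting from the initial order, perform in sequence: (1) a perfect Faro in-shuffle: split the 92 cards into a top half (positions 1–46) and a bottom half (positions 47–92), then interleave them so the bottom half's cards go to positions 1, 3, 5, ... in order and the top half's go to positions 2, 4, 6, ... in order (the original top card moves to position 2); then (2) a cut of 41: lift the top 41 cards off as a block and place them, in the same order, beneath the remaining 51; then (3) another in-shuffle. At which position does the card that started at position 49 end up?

19

Track the card from position 49 forward through each operation:
  after op 1 (in-shuffle): 49 → 5
  after op 2 (cut 41): 5 → 56
  after op 3 (in-shuffle): 56 → 19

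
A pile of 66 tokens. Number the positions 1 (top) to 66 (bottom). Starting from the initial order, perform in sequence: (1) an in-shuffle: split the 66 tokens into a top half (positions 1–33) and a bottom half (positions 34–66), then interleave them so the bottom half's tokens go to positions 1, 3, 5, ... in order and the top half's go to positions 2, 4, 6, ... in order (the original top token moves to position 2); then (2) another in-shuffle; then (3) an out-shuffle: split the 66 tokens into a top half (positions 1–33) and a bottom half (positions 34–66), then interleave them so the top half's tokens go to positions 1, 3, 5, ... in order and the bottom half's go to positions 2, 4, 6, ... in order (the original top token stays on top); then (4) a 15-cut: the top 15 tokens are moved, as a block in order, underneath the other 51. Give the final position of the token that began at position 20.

Track the token from position 20 forward through each operation:
  after op 1 (in-shuffle): 20 → 40
  after op 2 (in-shuffle): 40 → 13
  after op 3 (out-shuffle): 13 → 25
  after op 4 (cut 15): 25 → 10

10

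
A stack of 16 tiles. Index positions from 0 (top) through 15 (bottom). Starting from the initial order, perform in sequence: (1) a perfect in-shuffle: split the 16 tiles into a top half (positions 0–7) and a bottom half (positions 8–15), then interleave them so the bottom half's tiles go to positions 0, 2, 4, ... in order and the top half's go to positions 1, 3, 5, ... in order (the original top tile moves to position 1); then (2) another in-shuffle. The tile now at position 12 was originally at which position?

15

Undo the operations in reverse order, starting from position 12:
  undo op 2 (in-shuffle, from bottom half): 12 ← 14
  undo op 1 (in-shuffle, from bottom half): 14 ← 15
So the tile at position 12 came from original position 15.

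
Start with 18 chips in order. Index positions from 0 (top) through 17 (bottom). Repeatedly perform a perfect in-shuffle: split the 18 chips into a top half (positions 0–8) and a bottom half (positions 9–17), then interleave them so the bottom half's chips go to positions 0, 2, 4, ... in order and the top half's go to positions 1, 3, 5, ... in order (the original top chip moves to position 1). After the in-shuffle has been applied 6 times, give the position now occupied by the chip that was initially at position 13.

Track the chip's position through each in-shuffle:
13 → 8 → 17 → 16 → 14 → 10 → 2

2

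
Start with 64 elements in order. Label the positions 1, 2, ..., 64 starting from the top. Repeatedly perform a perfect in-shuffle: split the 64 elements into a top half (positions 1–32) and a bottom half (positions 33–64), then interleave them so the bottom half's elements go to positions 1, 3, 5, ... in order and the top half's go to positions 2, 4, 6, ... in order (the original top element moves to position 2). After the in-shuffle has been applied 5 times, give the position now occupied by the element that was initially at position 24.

Track the element's position through each in-shuffle:
24 → 48 → 31 → 62 → 59 → 53

53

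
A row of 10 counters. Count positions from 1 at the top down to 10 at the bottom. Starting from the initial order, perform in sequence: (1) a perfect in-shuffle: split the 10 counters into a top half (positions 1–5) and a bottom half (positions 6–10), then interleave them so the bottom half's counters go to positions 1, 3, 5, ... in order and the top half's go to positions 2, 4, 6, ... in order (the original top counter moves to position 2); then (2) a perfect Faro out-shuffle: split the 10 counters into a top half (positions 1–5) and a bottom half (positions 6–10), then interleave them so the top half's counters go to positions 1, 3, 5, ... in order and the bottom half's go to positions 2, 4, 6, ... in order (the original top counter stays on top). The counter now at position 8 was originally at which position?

10

Undo the operations in reverse order, starting from position 8:
  undo op 2 (out-shuffle, from bottom half): 8 ← 9
  undo op 1 (in-shuffle, from bottom half): 9 ← 10
So the counter at position 8 came from original position 10.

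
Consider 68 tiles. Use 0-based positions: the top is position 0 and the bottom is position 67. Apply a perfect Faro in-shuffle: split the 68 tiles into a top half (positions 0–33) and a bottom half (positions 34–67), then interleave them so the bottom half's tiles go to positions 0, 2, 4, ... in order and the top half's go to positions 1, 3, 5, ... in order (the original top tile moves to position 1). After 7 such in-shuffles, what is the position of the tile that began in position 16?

Track the tile's position through each in-shuffle:
16 → 33 → 67 → 66 → 64 → 60 → 52 → 36

36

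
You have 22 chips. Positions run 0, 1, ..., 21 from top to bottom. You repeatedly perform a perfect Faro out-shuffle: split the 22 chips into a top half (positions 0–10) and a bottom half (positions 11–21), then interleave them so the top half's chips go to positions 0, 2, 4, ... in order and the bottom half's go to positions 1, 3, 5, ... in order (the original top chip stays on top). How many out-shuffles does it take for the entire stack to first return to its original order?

The out-shuffle permutes the 22 positions with cycle lengths [1, 1, 2, 3, 3, 6, 6].
Every chip is home exactly when every cycle has completed a whole number of laps, i.e. after lcm(1, 2, 3, 6) = 6 out-shuffles.

6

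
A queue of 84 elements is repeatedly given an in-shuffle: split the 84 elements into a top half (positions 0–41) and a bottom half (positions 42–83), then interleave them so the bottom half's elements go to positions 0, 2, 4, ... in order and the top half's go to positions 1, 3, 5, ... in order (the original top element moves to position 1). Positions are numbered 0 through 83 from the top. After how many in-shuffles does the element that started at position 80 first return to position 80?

8

Follow position 80 under repeated in-shuffles:
80 → 76 → 68 → 52 → 20 → 41 → 83 → 82 → 80
It first returns after 8 in-shuffles.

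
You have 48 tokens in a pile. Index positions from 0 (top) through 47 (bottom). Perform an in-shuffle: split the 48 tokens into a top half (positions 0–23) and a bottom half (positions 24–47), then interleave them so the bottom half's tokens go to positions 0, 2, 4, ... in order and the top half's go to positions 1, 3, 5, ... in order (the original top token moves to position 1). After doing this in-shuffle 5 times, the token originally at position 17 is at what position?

Track the token's position through each in-shuffle:
17 → 35 → 22 → 45 → 42 → 36

36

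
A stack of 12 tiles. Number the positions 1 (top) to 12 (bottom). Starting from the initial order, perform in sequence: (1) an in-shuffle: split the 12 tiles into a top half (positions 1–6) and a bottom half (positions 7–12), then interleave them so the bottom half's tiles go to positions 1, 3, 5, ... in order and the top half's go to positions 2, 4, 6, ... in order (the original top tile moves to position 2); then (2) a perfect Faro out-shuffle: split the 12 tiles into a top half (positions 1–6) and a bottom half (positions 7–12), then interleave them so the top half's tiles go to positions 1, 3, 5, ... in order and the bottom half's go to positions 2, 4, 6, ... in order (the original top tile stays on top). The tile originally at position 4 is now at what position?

Track the tile from position 4 forward through each operation:
  after op 1 (in-shuffle): 4 → 8
  after op 2 (out-shuffle): 8 → 4

4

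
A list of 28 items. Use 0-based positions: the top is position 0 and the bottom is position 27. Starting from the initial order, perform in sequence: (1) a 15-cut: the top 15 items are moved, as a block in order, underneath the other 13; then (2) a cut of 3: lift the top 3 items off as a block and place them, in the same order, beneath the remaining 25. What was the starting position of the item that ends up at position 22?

Undo the operations in reverse order, starting from position 22:
  undo op 2 (cut 3): 22 ← 25
  undo op 1 (cut 15): 25 ← 12
So the item at position 22 came from original position 12.

12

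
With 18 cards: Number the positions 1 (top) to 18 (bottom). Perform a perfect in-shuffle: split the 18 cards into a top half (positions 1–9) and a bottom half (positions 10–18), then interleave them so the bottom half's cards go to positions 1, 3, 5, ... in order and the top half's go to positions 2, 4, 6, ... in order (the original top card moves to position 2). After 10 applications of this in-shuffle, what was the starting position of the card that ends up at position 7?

Work backwards from position 7, undoing one in-shuffle at a time:
7 ← 13 ← 16 ← 8 ← 4 ← 2 ← 1 ← 10 ← 5 ← 12 ← 6
So the card now at position 7 started at position 6.

6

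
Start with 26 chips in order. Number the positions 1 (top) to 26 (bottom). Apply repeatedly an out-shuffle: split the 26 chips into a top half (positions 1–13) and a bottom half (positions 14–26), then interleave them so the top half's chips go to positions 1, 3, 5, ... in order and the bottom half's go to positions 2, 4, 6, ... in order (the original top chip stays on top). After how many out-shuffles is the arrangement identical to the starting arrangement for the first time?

20

The out-shuffle permutes the 26 positions with cycle lengths [1, 1, 4, 20].
Every chip is home exactly when every cycle has completed a whole number of laps, i.e. after lcm(1, 4, 20) = 20 out-shuffles.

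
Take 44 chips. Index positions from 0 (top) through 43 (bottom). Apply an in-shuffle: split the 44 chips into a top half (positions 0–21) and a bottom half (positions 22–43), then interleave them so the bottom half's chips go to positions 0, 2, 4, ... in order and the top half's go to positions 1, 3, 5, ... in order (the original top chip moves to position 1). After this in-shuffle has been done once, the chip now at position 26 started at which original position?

35

Work backwards from position 26, undoing one in-shuffle at a time:
26 ← 35
So the chip now at position 26 started at position 35.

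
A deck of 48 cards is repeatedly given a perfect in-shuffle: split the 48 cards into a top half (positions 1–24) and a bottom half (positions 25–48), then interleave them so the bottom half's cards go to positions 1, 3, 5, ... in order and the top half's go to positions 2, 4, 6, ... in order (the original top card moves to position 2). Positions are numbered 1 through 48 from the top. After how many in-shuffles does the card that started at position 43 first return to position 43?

Follow position 43 under repeated in-shuffles:
43 → 37 → 25 → 1 → 2 → 4 → 8 → 16 → ... → 43 (length 21)
It first returns after 21 in-shuffles.

21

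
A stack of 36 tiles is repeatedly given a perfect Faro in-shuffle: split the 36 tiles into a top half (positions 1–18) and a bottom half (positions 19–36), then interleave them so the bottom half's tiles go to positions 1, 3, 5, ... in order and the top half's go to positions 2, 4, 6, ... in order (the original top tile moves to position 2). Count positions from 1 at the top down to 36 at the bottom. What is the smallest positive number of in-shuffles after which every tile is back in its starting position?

36

The in-shuffle permutes the 36 positions with cycle lengths [36].
Every tile is home exactly when every cycle has completed a whole number of laps, i.e. after lcm(36) = 36 in-shuffles.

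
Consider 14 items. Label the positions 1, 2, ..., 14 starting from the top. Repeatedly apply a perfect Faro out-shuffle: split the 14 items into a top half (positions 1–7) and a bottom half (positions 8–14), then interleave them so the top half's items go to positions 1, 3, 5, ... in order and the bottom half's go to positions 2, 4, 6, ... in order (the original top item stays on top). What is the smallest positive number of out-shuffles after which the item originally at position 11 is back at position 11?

12

Follow position 11 under repeated out-shuffles:
11 → 8 → 2 → 3 → 5 → 9 → 4 → 7 → 13 → 12 → 10 → 6 → 11
It first returns after 12 out-shuffles.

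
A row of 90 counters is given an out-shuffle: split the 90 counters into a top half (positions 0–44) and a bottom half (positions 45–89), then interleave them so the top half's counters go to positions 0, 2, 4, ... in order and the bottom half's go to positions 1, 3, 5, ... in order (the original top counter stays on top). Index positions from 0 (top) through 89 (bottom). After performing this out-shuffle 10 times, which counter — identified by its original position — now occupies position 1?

Work backwards from position 1, undoing one out-shuffle at a time:
1 ← 45 ← 67 ← 78 ← 39 ← 64 ← 32 ← 16 ← 8 ← 4 ← 2
So the counter now at position 1 started at position 2.

2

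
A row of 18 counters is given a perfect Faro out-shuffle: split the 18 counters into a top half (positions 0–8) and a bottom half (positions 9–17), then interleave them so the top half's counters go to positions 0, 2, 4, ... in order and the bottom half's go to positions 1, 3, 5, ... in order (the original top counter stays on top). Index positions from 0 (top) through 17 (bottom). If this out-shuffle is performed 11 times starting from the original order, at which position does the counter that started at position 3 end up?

Track the counter's position through each out-shuffle:
3 → 6 → 12 → 7 → 14 → 11 → 5 → 10 → 3 → 6 → 12 → 7

7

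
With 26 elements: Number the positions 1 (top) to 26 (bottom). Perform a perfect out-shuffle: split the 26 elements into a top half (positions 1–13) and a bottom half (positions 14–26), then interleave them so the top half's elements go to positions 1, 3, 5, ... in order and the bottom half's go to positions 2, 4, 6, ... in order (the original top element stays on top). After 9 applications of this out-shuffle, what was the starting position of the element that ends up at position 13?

Work backwards from position 13, undoing one out-shuffle at a time:
13 ← 7 ← 4 ← 15 ← 8 ← 17 ← 9 ← 5 ← 3 ← 2
So the element now at position 13 started at position 2.

2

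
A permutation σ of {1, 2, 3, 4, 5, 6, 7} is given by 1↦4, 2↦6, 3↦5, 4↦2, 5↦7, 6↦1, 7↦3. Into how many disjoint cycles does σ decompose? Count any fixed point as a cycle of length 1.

2

Cycle decomposition: (1 4 2 6) (3 5 7).
2 cycles.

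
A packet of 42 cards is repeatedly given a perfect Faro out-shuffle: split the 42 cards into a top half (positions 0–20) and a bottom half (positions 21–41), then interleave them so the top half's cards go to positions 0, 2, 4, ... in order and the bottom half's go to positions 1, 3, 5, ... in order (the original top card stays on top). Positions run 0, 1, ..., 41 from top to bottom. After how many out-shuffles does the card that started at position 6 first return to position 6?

20

Follow position 6 under repeated out-shuffles:
6 → 12 → 24 → 7 → 14 → 28 → 15 → 30 → 19 → 38 → 35 → 29 → 17 → 34 → 27 → 13 → 26 → 11 → 22 → 3 → 6
It first returns after 20 out-shuffles.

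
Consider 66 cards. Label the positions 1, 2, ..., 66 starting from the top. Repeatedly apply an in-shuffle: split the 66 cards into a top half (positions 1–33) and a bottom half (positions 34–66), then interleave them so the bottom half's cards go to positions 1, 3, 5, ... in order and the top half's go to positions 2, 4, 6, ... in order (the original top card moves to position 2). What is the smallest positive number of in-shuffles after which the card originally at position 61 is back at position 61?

66

Follow position 61 under repeated in-shuffles:
61 → 55 → 43 → 19 → 38 → 9 → 18 → 36 → ... → 61 (length 66)
It first returns after 66 in-shuffles.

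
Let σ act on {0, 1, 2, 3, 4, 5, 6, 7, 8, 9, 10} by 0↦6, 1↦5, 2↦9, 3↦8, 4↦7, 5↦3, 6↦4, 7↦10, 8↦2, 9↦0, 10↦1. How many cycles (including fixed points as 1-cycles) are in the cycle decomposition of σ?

1

Cycle decomposition: (0 6 4 7 10 1 5 3 8 2 9).
1 cycle.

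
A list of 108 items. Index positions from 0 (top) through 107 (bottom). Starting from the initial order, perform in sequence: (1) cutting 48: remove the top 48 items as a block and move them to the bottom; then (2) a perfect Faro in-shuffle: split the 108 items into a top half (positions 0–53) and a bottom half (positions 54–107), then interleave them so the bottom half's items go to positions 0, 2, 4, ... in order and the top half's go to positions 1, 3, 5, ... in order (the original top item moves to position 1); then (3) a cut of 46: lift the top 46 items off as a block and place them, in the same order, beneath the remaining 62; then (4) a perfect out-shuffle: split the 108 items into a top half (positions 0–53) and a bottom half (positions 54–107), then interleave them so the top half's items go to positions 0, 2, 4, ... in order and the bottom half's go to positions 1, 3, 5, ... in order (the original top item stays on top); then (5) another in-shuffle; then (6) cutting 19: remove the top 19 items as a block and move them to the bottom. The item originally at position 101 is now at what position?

12

Track the item from position 101 forward through each operation:
  after op 1 (cut 48): 101 → 53
  after op 2 (in-shuffle): 53 → 107
  after op 3 (cut 46): 107 → 61
  after op 4 (out-shuffle): 61 → 15
  after op 5 (in-shuffle): 15 → 31
  after op 6 (cut 19): 31 → 12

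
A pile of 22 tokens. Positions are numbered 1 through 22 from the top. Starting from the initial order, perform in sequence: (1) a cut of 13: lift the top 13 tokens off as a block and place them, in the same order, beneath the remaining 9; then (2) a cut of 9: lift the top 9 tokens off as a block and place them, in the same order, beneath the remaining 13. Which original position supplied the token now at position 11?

11

Undo the operations in reverse order, starting from position 11:
  undo op 2 (cut 9): 11 ← 20
  undo op 1 (cut 13): 20 ← 11
So the token at position 11 came from original position 11.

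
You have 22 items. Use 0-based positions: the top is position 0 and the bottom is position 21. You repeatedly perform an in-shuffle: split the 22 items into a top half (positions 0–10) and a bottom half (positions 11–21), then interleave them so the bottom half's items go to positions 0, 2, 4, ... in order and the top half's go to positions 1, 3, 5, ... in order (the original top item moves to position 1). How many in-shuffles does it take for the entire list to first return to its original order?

The in-shuffle permutes the 22 positions with cycle lengths [11, 11].
Every item is home exactly when every cycle has completed a whole number of laps, i.e. after lcm(11) = 11 in-shuffles.

11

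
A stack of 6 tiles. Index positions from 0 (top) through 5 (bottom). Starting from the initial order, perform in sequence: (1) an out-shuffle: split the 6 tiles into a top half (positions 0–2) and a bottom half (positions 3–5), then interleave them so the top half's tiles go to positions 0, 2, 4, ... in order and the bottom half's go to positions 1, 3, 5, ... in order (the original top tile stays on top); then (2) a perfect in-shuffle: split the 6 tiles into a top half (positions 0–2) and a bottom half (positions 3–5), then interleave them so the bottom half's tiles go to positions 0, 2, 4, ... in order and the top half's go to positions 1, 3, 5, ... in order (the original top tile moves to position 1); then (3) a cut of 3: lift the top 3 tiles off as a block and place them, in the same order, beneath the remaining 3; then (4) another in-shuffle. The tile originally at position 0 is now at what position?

Track the tile from position 0 forward through each operation:
  after op 1 (out-shuffle): 0 → 0
  after op 2 (in-shuffle): 0 → 1
  after op 3 (cut 3): 1 → 4
  after op 4 (in-shuffle): 4 → 2

2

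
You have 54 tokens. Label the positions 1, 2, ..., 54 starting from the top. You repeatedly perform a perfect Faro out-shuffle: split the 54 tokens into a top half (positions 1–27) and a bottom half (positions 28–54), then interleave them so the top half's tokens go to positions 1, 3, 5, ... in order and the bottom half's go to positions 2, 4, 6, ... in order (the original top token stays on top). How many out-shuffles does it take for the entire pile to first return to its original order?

The out-shuffle permutes the 54 positions with cycle lengths [1, 1, 52].
Every token is home exactly when every cycle has completed a whole number of laps, i.e. after lcm(1, 52) = 52 out-shuffles.

52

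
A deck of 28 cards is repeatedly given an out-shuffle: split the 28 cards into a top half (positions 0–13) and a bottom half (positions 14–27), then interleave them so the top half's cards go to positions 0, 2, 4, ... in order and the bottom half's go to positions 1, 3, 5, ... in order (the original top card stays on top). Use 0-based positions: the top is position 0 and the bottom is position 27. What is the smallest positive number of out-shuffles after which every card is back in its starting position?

The out-shuffle permutes the 28 positions with cycle lengths [1, 1, 2, 6, 18].
Every card is home exactly when every cycle has completed a whole number of laps, i.e. after lcm(1, 2, 6, 18) = 18 out-shuffles.

18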